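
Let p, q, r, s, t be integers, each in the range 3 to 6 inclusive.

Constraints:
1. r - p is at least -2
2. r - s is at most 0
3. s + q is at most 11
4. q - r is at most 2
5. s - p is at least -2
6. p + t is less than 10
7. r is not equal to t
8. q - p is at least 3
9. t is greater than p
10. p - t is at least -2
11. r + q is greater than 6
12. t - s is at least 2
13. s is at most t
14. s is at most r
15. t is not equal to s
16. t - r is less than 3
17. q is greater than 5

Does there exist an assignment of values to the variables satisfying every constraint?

Unsatisfiable

Constraints 2, 4, 8, 10, and 12 give p − t ≥ -2, t − s ≥ 2, s − r ≥ 0, r − q ≥ -2, q − p ≥ 3.
Adding all 5 inequalities: the left sides telescope to 0, and the right sides sum to (-2) + 2 + 0 + (-2) + 3 = 1. So 0 ≥ 1, which is false.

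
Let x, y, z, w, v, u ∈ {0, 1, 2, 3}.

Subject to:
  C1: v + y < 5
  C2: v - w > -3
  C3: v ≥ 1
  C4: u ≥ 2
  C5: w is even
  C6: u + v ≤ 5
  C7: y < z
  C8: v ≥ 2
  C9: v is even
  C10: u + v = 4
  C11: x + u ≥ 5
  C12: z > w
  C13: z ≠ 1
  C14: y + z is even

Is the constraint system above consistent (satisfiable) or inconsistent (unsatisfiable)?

Satisfiable

The assignment x = 3, y = 1, z = 3, w = 2, v = 2, u = 2 works:
  constraint 1 holds since v + y = 3.
  constraint 2 holds since v - w = 0.
  constraint 6 holds since u + v = 4.
The rest check out directly.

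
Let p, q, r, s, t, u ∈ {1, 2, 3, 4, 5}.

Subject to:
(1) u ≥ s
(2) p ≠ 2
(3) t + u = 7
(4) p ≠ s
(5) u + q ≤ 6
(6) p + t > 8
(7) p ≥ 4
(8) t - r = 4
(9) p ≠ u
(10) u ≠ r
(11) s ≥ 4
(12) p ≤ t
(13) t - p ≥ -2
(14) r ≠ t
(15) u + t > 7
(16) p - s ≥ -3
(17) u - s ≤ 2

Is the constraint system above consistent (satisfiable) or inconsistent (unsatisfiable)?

From constraints 7 and 12: t ≥ p ≥ 4. From constraints 1 and 11: u ≥ s ≥ 4. Hence t + u ≥ 8. But constraint 3 requires t + u = 7, and 7 < 8. Contradiction.

Unsatisfiable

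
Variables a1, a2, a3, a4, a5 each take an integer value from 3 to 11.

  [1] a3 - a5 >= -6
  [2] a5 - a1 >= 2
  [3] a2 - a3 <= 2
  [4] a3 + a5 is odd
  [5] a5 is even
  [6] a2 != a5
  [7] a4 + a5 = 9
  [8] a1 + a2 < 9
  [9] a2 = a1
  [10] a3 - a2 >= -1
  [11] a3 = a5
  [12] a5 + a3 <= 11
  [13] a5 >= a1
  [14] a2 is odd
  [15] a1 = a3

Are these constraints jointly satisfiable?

Unsatisfiable

From constraints 9, 11, and 15, a2 = a1 = a3 = a5, so a2 = a5. But constraint 6 says a2 ≠ a5. Contradiction.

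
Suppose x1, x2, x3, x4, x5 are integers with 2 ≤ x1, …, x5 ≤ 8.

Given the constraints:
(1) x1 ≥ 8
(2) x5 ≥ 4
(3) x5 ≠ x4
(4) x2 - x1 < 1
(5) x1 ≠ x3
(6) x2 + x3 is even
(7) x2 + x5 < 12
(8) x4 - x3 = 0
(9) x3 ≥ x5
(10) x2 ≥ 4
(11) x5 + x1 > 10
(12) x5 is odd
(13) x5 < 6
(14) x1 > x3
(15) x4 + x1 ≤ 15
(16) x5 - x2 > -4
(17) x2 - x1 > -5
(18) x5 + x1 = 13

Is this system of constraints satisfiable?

Take x1 = 8, x2 = 6, x3 = 6, x4 = 6, x5 = 5. Then constraint 4: x2 - x1 = -2; constraint 7: x2 + x5 = 11, and every other listed constraint is also met.

Satisfiable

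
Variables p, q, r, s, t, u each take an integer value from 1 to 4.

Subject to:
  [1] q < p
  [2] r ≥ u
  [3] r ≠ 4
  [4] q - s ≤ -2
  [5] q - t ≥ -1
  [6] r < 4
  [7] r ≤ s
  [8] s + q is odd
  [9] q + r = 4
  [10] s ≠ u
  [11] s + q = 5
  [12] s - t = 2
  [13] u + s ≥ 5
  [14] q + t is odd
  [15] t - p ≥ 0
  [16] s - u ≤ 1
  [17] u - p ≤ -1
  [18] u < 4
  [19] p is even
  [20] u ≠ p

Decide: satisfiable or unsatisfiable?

Constraints 4, 5, 15, 16, and 17 give t − p ≥ 0, p − u ≥ 1, u − s ≥ -1, s − q ≥ 2, q − t ≥ -1.
Adding all 5 inequalities: the left sides telescope to 0, and the right sides sum to 0 + 1 + (-1) + 2 + (-1) = 1. So 0 ≥ 1, which is false.

Unsatisfiable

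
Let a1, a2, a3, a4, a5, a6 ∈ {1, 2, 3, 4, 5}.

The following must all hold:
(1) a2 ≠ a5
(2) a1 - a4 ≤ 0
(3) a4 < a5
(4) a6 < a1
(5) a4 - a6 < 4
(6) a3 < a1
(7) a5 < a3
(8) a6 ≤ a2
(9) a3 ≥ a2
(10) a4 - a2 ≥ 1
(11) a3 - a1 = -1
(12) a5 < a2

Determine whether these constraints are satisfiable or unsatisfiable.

Unsatisfiable

Constraints 2, 3, 6, 9, and 12 give a3 < a1, a1 ≤ a4, a4 < a5, a5 < a2, a2 ≤ a3. Chaining: a3 < a1 ≤ a4 < a5 < a2 ≤ a3, which forces a3 < a3 — impossible.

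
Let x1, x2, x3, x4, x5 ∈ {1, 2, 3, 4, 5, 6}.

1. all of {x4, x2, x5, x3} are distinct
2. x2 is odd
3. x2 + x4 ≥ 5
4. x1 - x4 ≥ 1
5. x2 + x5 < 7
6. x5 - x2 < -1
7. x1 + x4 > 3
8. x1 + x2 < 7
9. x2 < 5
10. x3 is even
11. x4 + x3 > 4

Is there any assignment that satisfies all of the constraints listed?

The assignment x1 = 3, x2 = 3, x3 = 4, x4 = 2, x5 = 1 works:
  constraint 3 holds since x2 + x4 = 5.
  constraint 4 holds since x1 - x4 = 1.
  constraint 5 holds since x2 + x5 = 4.
The rest check out directly.

Satisfiable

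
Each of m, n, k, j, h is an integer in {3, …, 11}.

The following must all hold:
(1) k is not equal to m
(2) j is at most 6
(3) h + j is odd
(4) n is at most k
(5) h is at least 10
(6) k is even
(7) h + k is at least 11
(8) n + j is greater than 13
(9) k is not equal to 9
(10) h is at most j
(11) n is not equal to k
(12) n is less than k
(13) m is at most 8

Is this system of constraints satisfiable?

From constraints 5 and 10: j ≥ h and h ≥ 10, so j ≥ 10. From constraint 2: j ≤ 6. But 6 < 10, so no value of j works.

Unsatisfiable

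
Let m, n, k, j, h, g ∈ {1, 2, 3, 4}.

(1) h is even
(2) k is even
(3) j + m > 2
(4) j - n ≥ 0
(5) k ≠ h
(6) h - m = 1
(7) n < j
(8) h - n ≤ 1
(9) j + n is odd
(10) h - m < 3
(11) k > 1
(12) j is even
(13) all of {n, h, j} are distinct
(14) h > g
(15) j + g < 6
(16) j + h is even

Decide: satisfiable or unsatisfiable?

Setting (m, n, k, j, h, g) = (1, 1, 4, 4, 2, 1) satisfies everything: constraint 3: j + m = 5; constraint 4: j - n = 3; constraint 6: h - m = 1, and the others follow.

Satisfiable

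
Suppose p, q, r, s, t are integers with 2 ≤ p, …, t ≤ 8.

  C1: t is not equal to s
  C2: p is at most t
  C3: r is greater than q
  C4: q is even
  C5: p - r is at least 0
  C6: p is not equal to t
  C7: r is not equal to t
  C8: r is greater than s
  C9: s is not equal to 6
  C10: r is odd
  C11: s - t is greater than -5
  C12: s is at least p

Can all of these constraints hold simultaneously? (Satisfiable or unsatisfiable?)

Constraints 5, 8, and 12 give r ≤ p, p ≤ s, s < r. Chaining: r ≤ p ≤ s < r, which forces r < r — impossible.

Unsatisfiable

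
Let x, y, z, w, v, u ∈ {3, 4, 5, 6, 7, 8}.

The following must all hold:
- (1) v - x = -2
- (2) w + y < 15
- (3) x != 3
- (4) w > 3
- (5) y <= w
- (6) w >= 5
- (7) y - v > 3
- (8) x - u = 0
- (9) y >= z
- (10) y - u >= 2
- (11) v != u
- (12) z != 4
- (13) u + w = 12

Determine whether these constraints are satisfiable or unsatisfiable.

Try x = 5, y = 7, z = 5, w = 7, v = 3, u = 5.
Check constraint 1: v - x = -2; constraint 2: w + y = 14; constraint 7: y - v = 4. The remaining constraints are straightforward to verify.

Satisfiable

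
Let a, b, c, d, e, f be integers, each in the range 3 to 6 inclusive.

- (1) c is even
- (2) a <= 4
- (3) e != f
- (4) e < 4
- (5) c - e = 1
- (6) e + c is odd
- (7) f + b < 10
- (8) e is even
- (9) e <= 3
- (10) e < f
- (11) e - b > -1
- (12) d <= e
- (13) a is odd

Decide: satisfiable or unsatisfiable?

Constraint 8 makes e even and constraint 1 makes c even, so e + c must be even. Constraint 6 says e + c is odd — contradiction.

Unsatisfiable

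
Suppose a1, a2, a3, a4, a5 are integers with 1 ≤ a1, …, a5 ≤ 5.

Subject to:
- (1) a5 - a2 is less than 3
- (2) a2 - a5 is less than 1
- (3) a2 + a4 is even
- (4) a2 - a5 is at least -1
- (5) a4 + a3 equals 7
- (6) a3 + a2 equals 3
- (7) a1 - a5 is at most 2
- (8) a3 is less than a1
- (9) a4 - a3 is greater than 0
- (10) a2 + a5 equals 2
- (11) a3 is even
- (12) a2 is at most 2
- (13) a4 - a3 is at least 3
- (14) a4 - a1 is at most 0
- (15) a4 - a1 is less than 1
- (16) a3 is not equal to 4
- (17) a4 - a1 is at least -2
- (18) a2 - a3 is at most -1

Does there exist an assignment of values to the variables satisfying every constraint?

Unsatisfiable

Constraints 4, 7, 13, 14, and 18 give a1 − a4 ≥ 0, a4 − a3 ≥ 3, a3 − a2 ≥ 1, a2 − a5 ≥ -1, a5 − a1 ≥ -2.
Adding all 5 inequalities: the left sides telescope to 0, and the right sides sum to 0 + 3 + 1 + (-1) + (-2) = 1. So 0 ≥ 1, which is false.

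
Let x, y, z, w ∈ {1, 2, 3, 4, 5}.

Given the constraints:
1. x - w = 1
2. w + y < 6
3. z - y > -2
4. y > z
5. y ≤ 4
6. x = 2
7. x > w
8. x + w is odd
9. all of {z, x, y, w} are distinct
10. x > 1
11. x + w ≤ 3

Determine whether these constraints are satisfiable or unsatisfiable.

Satisfiable

The assignment x = 2, y = 4, z = 3, w = 1 works:
  constraint 1 holds since x - w = 1.
  constraint 2 holds since w + y = 5.
  constraint 3 holds since z - y = -1.
The rest check out directly.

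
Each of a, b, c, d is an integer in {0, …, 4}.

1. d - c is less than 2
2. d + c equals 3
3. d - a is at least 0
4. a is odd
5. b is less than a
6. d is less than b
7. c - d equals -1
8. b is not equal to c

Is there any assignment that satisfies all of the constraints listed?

Constraints 3, 5, and 6 give b < a, a ≤ d, d < b. Chaining: b < a ≤ d < b, which forces b < b — impossible.

Unsatisfiable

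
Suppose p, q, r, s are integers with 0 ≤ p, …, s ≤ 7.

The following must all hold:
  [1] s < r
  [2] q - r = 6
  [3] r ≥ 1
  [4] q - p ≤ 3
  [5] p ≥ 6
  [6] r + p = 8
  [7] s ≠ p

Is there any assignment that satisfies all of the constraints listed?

One satisfying assignment is p = 7, q = 7, r = 1, s = 0.
For the less obvious constraints — constraint 2: q - r = 6; constraint 4: q - p = 0; constraint 6: r + p = 8 — and the others hold by inspection.

Satisfiable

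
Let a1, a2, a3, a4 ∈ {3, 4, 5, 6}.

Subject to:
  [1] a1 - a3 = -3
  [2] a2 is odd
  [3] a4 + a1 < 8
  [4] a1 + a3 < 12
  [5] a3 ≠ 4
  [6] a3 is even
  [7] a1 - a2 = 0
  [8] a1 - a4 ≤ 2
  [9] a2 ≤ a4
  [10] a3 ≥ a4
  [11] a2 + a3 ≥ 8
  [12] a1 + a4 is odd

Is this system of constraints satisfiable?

Satisfiable

The assignment a1 = 3, a2 = 3, a3 = 6, a4 = 4 works:
  constraint 1 holds since a1 - a3 = -3.
  constraint 3 holds since a4 + a1 = 7.
  constraint 4 holds since a1 + a3 = 9.
The rest check out directly.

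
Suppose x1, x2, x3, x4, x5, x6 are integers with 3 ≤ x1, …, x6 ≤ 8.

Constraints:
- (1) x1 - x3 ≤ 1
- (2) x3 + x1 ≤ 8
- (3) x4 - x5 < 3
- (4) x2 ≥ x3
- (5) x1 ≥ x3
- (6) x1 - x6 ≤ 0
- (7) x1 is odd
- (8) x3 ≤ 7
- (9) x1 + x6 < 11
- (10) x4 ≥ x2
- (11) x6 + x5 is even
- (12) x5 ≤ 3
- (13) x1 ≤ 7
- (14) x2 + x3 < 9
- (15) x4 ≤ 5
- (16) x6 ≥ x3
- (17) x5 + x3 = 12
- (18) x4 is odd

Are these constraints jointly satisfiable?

Unsatisfiable

From constraint 12: x5 ≤ 3. From constraints 5 and 13: x3 ≤ x1 ≤ 7. Hence x5 + x3 ≤ 10. But constraint 17 requires x5 + x3 = 12, and 12 > 10. Contradiction.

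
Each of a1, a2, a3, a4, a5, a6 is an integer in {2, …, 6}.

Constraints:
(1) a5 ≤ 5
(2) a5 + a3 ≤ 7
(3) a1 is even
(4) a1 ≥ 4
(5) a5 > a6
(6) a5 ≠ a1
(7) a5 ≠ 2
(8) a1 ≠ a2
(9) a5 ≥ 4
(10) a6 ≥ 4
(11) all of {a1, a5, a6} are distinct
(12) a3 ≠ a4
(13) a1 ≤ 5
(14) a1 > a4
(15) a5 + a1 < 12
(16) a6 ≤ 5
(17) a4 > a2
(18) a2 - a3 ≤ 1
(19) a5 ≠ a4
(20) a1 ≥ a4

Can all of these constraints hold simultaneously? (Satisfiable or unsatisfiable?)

Unsatisfiable

Constraints 1, 4, 9, 10, 13, and 16 confine each of a1, a5, a6 to the 2 values {4, 5}.
Constraint 11 requires all 3 of them to be distinct, but only 2 values are available — impossible by the pigeonhole principle.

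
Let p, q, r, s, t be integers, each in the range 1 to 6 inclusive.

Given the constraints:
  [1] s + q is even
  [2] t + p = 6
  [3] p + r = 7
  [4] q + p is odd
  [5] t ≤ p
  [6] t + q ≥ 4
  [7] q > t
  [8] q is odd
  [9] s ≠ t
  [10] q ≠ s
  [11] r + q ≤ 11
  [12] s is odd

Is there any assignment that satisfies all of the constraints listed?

Setting (p, q, r, s, t) = (4, 5, 3, 3, 2) satisfies everything: constraint 2: t + p = 6; constraint 3: p + r = 7, and the others follow.

Satisfiable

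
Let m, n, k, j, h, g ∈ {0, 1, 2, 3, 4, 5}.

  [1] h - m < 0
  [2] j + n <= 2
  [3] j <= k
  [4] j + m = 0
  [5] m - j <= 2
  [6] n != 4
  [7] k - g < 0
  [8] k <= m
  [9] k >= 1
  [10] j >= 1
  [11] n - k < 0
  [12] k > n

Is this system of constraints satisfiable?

Unsatisfiable

From constraint 10: j ≥ 1. From constraints 8 and 9: m ≥ k ≥ 1. Hence j + m ≥ 2. But constraint 4 requires j + m = 0, and 0 < 2. Contradiction.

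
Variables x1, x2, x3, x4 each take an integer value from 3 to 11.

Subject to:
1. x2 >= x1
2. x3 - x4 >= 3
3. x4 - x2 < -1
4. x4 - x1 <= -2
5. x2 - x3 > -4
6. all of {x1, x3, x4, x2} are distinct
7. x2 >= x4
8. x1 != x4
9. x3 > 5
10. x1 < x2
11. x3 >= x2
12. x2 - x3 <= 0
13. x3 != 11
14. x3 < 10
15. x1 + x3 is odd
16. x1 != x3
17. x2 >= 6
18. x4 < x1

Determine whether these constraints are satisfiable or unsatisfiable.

Setting (x1, x2, x3, x4) = (6, 7, 9, 4) satisfies everything: constraint 2: x3 - x4 = 5; constraint 3: x4 - x2 = -3; constraint 4: x4 - x1 = -2, and the others follow.

Satisfiable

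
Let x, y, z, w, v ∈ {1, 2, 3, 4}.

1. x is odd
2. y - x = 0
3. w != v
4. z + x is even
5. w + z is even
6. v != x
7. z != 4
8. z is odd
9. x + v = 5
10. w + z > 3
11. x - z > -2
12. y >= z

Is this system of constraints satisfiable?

Satisfiable

Try x = 3, y = 3, z = 3, w = 3, v = 2.
Check constraint 2: y - x = 0; constraint 9: x + v = 5. The remaining constraints are straightforward to verify.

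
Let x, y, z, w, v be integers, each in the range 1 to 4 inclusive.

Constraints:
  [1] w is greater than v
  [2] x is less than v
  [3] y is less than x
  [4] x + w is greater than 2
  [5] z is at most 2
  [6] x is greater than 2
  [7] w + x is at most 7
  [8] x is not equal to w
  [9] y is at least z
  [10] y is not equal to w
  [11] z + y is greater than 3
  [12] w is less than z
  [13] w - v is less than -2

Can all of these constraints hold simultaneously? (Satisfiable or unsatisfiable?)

Constraints 1, 2, 3, 9, and 12 give x < v, v < w, w < z, z ≤ y, y < x. Chaining: x < v < w < z ≤ y < x, which forces x < x — impossible.

Unsatisfiable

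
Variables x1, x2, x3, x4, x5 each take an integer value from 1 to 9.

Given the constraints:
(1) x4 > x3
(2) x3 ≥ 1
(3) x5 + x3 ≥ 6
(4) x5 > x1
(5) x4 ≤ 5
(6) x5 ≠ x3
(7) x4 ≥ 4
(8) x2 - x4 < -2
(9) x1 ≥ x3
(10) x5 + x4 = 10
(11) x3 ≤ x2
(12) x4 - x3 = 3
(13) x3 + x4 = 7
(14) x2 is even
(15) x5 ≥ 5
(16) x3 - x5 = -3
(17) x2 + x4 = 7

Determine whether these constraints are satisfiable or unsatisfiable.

The assignment x1 = 2, x2 = 2, x3 = 2, x4 = 5, x5 = 5 works:
  constraint 3 holds since x5 + x3 = 7.
  constraint 8 holds since x2 - x4 = -3.
  constraint 10 holds since x5 + x4 = 10.
The rest check out directly.

Satisfiable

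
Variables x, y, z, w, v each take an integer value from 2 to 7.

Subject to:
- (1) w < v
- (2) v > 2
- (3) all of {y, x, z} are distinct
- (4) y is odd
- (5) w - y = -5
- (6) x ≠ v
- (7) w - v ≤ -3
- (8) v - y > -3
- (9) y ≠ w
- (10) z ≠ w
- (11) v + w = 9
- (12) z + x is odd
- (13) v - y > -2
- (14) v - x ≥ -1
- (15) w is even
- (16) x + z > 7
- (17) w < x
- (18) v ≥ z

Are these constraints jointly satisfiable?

Satisfiable

Take x = 6, y = 7, z = 3, w = 2, v = 7. Then constraint 5: w - y = -5; constraint 7: w - v = -5; constraint 8: v - y = 0, and every other listed constraint is also met.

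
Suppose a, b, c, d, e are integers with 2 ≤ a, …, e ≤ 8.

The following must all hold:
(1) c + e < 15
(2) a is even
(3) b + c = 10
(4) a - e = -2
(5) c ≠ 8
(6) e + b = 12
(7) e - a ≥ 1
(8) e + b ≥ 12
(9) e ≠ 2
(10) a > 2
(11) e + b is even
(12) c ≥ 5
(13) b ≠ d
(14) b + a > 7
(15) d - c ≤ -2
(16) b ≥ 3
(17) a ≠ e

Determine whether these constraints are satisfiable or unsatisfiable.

Take a = 6, b = 4, c = 6, d = 3, e = 8. Then constraint 1: c + e = 14; constraint 3: b + c = 10, and every other listed constraint is also met.

Satisfiable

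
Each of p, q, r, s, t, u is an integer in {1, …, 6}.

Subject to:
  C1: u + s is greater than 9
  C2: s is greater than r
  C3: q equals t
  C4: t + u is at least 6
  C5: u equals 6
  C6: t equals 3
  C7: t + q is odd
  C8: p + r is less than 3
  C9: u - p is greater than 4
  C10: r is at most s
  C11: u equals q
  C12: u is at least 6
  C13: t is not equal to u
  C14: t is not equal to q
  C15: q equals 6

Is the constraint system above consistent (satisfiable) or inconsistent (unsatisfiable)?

Constraint 5 fixes u = 6 and constraint 6 fixes t = 3. Constraints 3 and 11 give u = q = t, so u = t. But 6 ≠ 3 — contradiction.

Unsatisfiable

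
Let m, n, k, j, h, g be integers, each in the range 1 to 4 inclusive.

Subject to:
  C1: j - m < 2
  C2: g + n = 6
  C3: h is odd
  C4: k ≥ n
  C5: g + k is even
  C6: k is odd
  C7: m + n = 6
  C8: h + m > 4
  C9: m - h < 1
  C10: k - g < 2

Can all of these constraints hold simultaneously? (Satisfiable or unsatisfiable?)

One satisfying assignment is m = 3, n = 3, k = 3, j = 3, h = 3, g = 3.
For the less obvious constraints — constraint 1: j - m = 0; constraint 2: g + n = 6; constraint 7: m + n = 6 — and the others hold by inspection.

Satisfiable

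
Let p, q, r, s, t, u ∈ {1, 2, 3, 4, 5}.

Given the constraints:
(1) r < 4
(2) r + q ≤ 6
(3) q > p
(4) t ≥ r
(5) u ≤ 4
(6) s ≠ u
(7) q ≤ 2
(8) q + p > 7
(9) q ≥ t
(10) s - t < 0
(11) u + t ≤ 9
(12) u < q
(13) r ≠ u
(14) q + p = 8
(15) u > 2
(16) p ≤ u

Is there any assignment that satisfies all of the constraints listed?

From constraint 7: q ≤ 2. From constraints 5 and 16: p ≤ u ≤ 4. Hence q + p ≤ 6. But constraint 14 requires q + p = 8, and 8 > 6. Contradiction.

Unsatisfiable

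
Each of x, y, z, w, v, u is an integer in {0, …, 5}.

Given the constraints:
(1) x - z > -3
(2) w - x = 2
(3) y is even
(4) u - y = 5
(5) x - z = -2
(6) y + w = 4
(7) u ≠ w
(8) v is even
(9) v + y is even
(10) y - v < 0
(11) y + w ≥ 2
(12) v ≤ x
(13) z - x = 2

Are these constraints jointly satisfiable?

The assignment x = 2, y = 0, z = 4, w = 4, v = 2, u = 5 works:
  constraint 1 holds since x - z = -2.
  constraint 2 holds since w - x = 2.
The rest check out directly.

Satisfiable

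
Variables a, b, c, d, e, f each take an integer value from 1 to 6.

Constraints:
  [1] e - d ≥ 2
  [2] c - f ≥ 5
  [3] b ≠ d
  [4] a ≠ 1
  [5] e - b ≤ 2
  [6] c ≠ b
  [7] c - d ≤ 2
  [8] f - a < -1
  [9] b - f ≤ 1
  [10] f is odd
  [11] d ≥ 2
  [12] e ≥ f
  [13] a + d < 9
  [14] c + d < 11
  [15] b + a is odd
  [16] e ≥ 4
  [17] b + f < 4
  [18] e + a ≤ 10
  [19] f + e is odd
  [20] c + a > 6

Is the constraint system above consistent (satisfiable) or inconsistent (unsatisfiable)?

Constraints 1, 2, 5, 7, and 9 give f − b ≥ -1, b − e ≥ -2, e − d ≥ 2, d − c ≥ -2, c − f ≥ 5.
Adding all 5 inequalities: the left sides telescope to 0, and the right sides sum to (-1) + (-2) + 2 + (-2) + 5 = 2. So 0 ≥ 2, which is false.

Unsatisfiable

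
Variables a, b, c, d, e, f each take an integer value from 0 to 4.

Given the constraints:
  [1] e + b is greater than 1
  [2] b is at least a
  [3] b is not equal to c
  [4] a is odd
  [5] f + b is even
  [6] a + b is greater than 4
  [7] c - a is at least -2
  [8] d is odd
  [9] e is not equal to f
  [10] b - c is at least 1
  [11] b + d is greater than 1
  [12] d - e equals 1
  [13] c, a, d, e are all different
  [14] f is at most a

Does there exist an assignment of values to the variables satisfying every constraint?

Satisfiable

Setting (a, b, c, d, e, f) = (3, 3, 2, 1, 0, 3) satisfies everything: constraint 1: e + b = 3; constraint 6: a + b = 6, and the others follow.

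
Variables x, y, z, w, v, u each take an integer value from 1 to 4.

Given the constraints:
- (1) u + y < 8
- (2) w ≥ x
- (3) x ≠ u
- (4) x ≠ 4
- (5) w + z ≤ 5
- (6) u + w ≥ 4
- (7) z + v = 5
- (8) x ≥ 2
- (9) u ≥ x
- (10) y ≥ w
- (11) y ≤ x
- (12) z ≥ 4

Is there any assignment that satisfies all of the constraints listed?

From constraints 2 and 8: w ≥ x ≥ 2. From constraint 12: z ≥ 4. Hence w + z ≥ 6. But constraint 5 requires w + z ≤ 5, and 5 < 6. Contradiction.

Unsatisfiable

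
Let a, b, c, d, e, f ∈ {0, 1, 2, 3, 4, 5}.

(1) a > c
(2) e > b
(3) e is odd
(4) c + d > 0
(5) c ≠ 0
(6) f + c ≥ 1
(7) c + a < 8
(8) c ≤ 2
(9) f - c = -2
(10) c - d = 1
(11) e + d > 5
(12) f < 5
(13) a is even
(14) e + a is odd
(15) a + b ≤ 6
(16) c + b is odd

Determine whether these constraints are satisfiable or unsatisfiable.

Take a = 4, b = 1, c = 2, d = 1, e = 5, f = 0. Then constraint 4: c + d = 3; constraint 6: f + c = 2, and every other listed constraint is also met.

Satisfiable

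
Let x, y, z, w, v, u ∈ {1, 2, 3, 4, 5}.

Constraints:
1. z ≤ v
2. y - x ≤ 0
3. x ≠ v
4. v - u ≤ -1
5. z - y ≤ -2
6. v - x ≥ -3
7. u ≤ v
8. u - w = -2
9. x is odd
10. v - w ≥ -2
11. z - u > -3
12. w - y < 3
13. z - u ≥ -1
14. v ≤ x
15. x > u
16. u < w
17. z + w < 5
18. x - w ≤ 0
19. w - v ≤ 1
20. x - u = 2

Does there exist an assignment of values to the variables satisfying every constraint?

Constraints 2, 4, 5, 13, 18, and 19 give u − v ≥ 1, v − w ≥ -1, w − x ≥ 0, x − y ≥ 0, y − z ≥ 2, z − u ≥ -1.
Adding all 6 inequalities: the left sides telescope to 0, and the right sides sum to 1 + (-1) + 0 + 0 + 2 + (-1) = 1. So 0 ≥ 1, which is false.

Unsatisfiable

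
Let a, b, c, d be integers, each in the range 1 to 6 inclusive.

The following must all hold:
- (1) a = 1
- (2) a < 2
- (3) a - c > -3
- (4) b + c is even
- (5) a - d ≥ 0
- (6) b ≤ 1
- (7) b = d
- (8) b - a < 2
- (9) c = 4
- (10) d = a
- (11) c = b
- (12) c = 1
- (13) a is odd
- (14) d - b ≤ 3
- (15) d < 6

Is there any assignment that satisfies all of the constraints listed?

Constraint 9 fixes c = 4 and constraint 1 fixes a = 1. Constraints 7, 10, and 11 give c = b = d = a, so c = a. But 4 ≠ 1 — contradiction.

Unsatisfiable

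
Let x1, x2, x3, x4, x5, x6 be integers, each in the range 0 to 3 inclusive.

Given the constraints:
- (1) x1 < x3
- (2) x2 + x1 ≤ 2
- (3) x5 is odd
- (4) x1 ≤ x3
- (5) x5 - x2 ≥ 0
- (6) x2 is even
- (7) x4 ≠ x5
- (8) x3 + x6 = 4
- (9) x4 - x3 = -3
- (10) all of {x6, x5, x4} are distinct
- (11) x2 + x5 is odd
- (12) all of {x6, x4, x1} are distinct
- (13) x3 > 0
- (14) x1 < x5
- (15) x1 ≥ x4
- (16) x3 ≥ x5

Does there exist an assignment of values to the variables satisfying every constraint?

Satisfiable

Try x1 = 2, x2 = 0, x3 = 3, x4 = 0, x5 = 3, x6 = 1.
Check constraint 2: x2 + x1 = 2; constraint 5: x5 - x2 = 3; constraint 8: x3 + x6 = 4. The remaining constraints are straightforward to verify.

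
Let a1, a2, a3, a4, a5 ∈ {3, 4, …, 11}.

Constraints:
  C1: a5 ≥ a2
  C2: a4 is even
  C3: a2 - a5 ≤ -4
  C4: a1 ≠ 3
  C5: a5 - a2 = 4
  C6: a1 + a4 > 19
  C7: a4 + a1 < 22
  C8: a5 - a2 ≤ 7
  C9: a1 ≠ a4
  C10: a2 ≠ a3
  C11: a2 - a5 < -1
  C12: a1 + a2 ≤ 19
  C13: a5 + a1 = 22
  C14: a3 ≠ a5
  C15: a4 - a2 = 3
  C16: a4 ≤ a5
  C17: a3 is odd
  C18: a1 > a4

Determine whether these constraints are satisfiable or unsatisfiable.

Satisfiable

Setting (a1, a2, a3, a4, a5) = (11, 7, 9, 10, 11) satisfies everything: constraint 3: a2 - a5 = -4; constraint 5: a5 - a2 = 4, and the others follow.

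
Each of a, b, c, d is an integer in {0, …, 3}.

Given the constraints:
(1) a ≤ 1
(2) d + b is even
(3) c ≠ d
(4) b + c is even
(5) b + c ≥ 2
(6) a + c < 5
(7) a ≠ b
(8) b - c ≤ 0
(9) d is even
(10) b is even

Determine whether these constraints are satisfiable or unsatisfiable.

The assignment a = 0, b = 2, c = 2, d = 0 works:
  constraint 5 holds since b + c = 4.
  constraint 6 holds since a + c = 2.
  constraint 8 holds since b - c = 0.
The rest check out directly.

Satisfiable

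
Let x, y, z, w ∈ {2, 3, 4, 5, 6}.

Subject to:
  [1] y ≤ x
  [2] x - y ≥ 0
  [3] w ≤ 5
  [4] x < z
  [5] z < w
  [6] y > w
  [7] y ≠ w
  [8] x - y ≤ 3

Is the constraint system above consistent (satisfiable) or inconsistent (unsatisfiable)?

Unsatisfiable

Constraints 1, 4, 5, and 6 give x < z, z < w, w < y, y ≤ x. Chaining: x < z < w < y ≤ x, which forces x < x — impossible.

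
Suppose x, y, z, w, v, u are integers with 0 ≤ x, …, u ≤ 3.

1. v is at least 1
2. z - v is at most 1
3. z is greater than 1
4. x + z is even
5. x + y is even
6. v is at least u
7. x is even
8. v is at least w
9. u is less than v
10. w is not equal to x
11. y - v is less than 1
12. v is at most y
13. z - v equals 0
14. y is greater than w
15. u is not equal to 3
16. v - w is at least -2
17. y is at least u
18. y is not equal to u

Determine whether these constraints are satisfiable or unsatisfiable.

Satisfiable

Take x = 0, y = 2, z = 2, w = 1, v = 2, u = 0. Then constraint 2: z - v = 0; constraint 11: y - v = 0, and every other listed constraint is also met.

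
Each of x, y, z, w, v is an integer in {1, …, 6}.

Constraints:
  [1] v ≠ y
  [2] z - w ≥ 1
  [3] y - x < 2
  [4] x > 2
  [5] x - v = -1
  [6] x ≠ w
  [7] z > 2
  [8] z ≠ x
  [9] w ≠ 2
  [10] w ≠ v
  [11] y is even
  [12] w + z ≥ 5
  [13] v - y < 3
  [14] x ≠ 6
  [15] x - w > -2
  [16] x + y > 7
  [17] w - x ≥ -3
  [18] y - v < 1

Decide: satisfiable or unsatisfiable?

Satisfiable

Try x = 4, y = 4, z = 5, w = 3, v = 5.
Check constraint 2: z - w = 2; constraint 3: y - x = 0. The remaining constraints are straightforward to verify.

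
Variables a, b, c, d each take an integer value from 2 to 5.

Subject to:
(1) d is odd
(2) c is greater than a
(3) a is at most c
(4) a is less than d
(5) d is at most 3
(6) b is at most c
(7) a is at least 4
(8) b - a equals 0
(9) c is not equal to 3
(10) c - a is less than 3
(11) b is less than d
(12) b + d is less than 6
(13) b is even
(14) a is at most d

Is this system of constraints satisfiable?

Unsatisfiable

From constraint 7: a ≥ 4. From constraints 5 and 14: a ≤ d and d ≤ 3, so a ≤ 3. But 3 < 4, so no value of a works.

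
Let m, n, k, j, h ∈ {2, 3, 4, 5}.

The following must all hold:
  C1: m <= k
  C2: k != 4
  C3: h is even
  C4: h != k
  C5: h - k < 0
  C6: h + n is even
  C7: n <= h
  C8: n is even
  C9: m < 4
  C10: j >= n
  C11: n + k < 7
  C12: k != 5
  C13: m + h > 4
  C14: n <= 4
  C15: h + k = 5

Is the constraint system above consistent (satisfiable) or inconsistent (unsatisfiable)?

Satisfiable

Try m = 3, n = 2, k = 3, j = 4, h = 2.
Check constraint 5: h - k = -1; constraint 11: n + k = 5; constraint 13: m + h = 5. The remaining constraints are straightforward to verify.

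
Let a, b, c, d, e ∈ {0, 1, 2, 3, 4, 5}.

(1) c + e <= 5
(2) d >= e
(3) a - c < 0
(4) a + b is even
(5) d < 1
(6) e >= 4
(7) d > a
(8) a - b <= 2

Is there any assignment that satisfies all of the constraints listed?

From constraints 2 and 6: d ≥ e and e ≥ 4, so d ≥ 4. From constraint 5: d ≤ 0. But 0 < 4, so no value of d works.

Unsatisfiable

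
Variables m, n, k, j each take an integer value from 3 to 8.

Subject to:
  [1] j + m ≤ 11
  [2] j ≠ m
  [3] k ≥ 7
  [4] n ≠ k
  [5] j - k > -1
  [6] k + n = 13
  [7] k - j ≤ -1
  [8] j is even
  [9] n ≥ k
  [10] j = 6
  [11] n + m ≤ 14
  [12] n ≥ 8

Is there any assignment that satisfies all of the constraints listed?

Unsatisfiable

From constraint 3: k ≥ 7. From constraint 12: n ≥ 8. Hence k + n ≥ 15. But constraint 6 requires k + n = 13, and 13 < 15. Contradiction.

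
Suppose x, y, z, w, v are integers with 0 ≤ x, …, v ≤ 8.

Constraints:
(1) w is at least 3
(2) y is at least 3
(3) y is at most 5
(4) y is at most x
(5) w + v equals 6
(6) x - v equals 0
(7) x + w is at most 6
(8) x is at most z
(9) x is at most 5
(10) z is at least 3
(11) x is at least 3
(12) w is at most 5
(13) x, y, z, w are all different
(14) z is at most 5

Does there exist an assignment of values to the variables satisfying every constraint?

Unsatisfiable

Constraints 1, 2, 3, 9, 10, 11, 12, and 14 confine each of x, y, z, w to the 3 values {3, …, 5}.
Constraint 13 requires all 4 of them to be distinct, but only 3 values are available — impossible by the pigeonhole principle.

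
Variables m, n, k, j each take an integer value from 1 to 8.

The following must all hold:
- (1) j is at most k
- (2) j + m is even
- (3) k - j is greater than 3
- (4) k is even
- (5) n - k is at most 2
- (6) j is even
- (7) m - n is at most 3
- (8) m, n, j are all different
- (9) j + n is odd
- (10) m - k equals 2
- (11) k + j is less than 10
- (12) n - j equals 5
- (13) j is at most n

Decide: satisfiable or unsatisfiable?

Satisfiable

Try m = 8, n = 7, k = 6, j = 2.
Check constraint 3: k - j = 4; constraint 5: n - k = 1; constraint 7: m - n = 1. The remaining constraints are straightforward to verify.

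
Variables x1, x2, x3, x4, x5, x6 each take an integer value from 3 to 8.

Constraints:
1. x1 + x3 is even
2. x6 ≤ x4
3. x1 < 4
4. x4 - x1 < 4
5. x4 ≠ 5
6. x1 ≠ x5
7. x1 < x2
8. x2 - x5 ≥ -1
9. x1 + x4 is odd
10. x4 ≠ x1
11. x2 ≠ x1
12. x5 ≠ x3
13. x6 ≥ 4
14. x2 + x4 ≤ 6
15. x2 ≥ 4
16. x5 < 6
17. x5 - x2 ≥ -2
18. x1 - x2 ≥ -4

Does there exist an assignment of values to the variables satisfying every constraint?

Unsatisfiable

From constraint 15: x2 ≥ 4. From constraints 2 and 13: x4 ≥ x6 ≥ 4. Hence x2 + x4 ≥ 8. But constraint 14 requires x2 + x4 ≤ 6, and 6 < 8. Contradiction.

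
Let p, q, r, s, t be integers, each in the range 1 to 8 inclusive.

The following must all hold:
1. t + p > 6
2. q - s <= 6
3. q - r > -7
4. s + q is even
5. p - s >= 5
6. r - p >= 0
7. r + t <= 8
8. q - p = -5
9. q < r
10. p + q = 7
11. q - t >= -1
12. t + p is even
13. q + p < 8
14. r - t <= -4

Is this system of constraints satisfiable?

Unsatisfiable

Constraints 2, 5, 6, 11, and 14 give r − p ≥ 0, p − s ≥ 5, s − q ≥ -6, q − t ≥ -1, t − r ≥ 4.
Adding all 5 inequalities: the left sides telescope to 0, and the right sides sum to 0 + 5 + (-6) + (-1) + 4 = 2. So 0 ≥ 2, which is false.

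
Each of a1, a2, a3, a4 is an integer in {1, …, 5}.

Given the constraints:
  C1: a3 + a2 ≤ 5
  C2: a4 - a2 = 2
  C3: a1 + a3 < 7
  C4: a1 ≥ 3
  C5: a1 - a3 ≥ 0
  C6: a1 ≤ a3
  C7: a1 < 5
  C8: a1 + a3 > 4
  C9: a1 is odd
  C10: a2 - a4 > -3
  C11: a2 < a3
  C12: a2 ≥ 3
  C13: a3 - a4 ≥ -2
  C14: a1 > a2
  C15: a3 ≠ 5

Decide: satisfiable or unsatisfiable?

From constraints 4 and 6: a3 ≥ a1 ≥ 3. From constraint 12: a2 ≥ 3. Hence a3 + a2 ≥ 6. But constraint 1 requires a3 + a2 ≤ 5, and 5 < 6. Contradiction.

Unsatisfiable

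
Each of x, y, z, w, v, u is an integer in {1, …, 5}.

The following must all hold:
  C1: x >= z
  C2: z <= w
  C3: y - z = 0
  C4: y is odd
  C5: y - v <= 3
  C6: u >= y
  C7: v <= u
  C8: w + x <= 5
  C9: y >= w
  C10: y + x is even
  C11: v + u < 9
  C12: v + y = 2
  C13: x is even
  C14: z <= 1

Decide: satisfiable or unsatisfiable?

Constraint 4 makes y odd and constraint 13 makes x even, so y + x must be odd. Constraint 10 says y + x is even — contradiction.

Unsatisfiable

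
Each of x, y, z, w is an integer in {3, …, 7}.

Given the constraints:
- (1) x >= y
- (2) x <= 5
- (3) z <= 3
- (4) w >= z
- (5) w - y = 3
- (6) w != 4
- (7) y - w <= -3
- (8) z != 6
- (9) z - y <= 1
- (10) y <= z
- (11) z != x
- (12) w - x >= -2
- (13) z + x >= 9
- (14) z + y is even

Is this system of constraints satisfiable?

From constraint 3: z ≤ 3. From constraint 2: x ≤ 5. Hence z + x ≤ 8. But constraint 13 requires z + x ≥ 9, and 9 > 8. Contradiction.

Unsatisfiable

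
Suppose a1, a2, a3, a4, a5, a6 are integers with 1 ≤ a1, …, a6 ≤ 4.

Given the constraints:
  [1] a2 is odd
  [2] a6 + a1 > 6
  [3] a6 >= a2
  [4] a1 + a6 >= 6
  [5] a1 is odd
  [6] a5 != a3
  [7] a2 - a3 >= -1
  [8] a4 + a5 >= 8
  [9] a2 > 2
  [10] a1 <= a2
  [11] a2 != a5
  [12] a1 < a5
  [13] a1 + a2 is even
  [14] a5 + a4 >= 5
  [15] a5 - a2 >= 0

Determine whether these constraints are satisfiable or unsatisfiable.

Satisfiable

Try a1 = 3, a2 = 3, a3 = 3, a4 = 4, a5 = 4, a6 = 4.
Check constraint 2: a6 + a1 = 7; constraint 4: a1 + a6 = 7. The remaining constraints are straightforward to verify.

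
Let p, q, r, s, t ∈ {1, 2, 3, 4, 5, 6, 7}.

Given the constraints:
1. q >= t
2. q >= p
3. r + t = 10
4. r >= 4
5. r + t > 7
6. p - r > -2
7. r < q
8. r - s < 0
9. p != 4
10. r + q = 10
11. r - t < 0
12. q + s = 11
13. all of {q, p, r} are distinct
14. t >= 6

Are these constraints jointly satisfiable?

One satisfying assignment is p = 5, q = 6, r = 4, s = 5, t = 6.
For the less obvious constraints — constraint 3: r + t = 10; constraint 5: r + t = 10; constraint 6: p - r = 1 — and the others hold by inspection.

Satisfiable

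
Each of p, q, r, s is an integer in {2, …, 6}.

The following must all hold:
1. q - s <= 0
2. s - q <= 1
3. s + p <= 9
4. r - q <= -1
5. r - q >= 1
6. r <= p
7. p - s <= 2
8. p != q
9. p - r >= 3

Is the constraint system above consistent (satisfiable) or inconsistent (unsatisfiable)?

Constraints 2, 5, 7, and 9 give s − p ≥ -2, p − r ≥ 3, r − q ≥ 1, q − s ≥ -1.
Adding all 4 inequalities: the left sides telescope to 0, and the right sides sum to (-2) + 3 + 1 + (-1) = 1. So 0 ≥ 1, which is false.

Unsatisfiable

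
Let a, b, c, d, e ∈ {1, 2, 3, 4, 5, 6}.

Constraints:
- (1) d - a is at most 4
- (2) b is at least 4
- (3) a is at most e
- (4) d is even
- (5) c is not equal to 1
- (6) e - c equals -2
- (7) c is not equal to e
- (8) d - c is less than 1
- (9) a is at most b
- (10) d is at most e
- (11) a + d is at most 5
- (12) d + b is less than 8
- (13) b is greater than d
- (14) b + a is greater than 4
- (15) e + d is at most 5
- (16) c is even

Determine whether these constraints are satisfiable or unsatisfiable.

Satisfiable

Setting (a, b, c, d, e) = (1, 5, 4, 2, 2) satisfies everything: constraint 1: d - a = 1; constraint 6: e - c = -2; constraint 8: d - c = -2, and the others follow.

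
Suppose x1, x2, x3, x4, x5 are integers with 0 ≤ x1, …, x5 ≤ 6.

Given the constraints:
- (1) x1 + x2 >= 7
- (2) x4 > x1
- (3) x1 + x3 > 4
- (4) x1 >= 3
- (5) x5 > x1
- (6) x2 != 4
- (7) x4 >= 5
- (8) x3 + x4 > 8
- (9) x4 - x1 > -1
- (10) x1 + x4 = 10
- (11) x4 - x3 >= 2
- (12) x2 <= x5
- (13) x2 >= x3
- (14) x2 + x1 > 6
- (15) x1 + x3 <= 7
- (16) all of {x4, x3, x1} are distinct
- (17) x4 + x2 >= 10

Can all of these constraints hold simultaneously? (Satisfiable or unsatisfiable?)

Satisfiable

Take x1 = 4, x2 = 5, x3 = 3, x4 = 6, x5 = 5. Then constraint 1: x1 + x2 = 9; constraint 3: x1 + x3 = 7, and every other listed constraint is also met.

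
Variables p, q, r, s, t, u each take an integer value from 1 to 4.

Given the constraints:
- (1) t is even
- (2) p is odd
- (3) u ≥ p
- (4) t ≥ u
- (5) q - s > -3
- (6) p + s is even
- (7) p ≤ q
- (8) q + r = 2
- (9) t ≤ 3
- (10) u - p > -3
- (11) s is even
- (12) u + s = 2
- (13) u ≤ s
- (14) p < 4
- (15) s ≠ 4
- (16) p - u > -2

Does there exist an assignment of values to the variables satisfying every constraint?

Constraint 2 makes p odd and constraint 11 makes s even, so p + s must be odd. Constraint 6 says p + s is even — contradiction.

Unsatisfiable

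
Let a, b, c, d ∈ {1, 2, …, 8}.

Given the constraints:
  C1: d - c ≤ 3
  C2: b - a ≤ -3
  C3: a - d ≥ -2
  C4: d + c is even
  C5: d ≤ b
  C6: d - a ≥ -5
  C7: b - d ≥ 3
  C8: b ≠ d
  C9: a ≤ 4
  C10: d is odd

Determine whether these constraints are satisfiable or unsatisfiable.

Unsatisfiable

Constraints 2, 6, and 7 give a − b ≥ 3, b − d ≥ 3, d − a ≥ -5.
Adding all 3 inequalities: the left sides telescope to 0, and the right sides sum to 3 + 3 + (-5) = 1. So 0 ≥ 1, which is false.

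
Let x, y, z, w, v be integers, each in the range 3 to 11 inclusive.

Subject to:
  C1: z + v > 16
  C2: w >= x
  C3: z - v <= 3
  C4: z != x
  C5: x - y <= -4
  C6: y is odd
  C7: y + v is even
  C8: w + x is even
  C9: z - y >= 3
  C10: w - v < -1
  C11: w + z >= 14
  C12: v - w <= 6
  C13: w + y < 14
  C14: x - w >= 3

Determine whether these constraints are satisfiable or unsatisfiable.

Constraints 3, 5, 9, 12, and 14 give x − w ≥ 3, w − v ≥ -6, v − z ≥ -3, z − y ≥ 3, y − x ≥ 4.
Adding all 5 inequalities: the left sides telescope to 0, and the right sides sum to 3 + (-6) + (-3) + 3 + 4 = 1. So 0 ≥ 1, which is false.

Unsatisfiable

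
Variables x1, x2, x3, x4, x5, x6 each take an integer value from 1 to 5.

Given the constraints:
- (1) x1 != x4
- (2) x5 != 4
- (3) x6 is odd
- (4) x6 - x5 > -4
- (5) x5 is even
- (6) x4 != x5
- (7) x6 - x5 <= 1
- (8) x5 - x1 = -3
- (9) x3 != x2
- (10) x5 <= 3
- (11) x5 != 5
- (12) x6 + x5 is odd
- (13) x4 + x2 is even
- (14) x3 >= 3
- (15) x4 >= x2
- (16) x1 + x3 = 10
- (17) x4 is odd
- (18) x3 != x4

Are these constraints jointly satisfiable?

The assignment x1 = 5, x2 = 1, x3 = 5, x4 = 1, x5 = 2, x6 = 1 works:
  constraint 4 holds since x6 - x5 = -1.
  constraint 7 holds since x6 - x5 = -1.
The rest check out directly.

Satisfiable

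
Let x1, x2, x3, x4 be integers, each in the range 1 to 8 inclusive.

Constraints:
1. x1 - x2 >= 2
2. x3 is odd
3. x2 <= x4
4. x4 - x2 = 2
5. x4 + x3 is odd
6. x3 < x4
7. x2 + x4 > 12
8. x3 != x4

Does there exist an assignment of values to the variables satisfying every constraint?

Satisfiable

Try x1 = 8, x2 = 6, x3 = 7, x4 = 8.
Check constraint 1: x1 - x2 = 2; constraint 4: x4 - x2 = 2. The remaining constraints are straightforward to verify.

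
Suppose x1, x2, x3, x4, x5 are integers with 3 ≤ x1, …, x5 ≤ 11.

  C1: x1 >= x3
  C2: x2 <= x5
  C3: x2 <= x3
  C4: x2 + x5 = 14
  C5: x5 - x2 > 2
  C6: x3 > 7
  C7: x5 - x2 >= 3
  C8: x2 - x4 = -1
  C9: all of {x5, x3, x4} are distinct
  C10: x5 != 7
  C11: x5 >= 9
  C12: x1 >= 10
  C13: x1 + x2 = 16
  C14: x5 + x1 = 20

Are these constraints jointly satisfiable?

One satisfying assignment is x1 = 11, x2 = 5, x3 = 10, x4 = 6, x5 = 9.
For the less obvious constraints — constraint 4: x2 + x5 = 14; constraint 5: x5 - x2 = 4 — and the others hold by inspection.

Satisfiable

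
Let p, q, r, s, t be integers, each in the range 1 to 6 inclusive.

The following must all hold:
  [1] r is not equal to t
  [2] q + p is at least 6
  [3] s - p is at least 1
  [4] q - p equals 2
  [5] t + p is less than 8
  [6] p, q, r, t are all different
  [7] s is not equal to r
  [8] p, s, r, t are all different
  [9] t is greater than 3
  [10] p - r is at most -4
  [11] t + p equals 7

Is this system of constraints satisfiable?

Satisfiable

Setting (p, q, r, s, t) = (2, 4, 6, 4, 5) satisfies everything: constraint 2: q + p = 6; constraint 3: s - p = 2, and the others follow.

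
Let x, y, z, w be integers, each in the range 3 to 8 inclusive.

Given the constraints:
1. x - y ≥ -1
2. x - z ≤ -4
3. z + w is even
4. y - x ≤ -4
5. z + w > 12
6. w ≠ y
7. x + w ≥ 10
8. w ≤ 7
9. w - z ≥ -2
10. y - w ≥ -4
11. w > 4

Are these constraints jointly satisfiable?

Constraints 2, 4, 9, and 10 give x − y ≥ 4, y − w ≥ -4, w − z ≥ -2, z − x ≥ 4.
Adding all 4 inequalities: the left sides telescope to 0, and the right sides sum to 4 + (-4) + (-2) + 4 = 2. So 0 ≥ 2, which is false.

Unsatisfiable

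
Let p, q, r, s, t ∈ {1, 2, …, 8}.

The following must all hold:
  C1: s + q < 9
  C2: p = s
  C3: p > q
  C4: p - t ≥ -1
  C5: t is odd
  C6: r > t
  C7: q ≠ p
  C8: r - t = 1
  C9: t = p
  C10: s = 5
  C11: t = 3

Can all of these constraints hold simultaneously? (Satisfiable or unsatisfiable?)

Unsatisfiable

Constraint 11 fixes t = 3 and constraint 10 fixes s = 5. Constraints 2 and 9 give t = p = s, so t = s. But 3 ≠ 5 — contradiction.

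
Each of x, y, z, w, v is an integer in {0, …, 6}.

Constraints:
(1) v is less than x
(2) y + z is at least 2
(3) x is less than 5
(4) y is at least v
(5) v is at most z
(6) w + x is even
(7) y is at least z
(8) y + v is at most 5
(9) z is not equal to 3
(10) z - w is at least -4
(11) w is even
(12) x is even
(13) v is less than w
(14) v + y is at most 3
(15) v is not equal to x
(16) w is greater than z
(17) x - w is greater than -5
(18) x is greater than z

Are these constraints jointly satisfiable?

The assignment x = 4, y = 2, z = 2, w = 6, v = 1 works:
  constraint 2 holds since y + z = 4.
  constraint 8 holds since y + v = 3.
  constraint 10 holds since z - w = -4.
The rest check out directly.

Satisfiable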